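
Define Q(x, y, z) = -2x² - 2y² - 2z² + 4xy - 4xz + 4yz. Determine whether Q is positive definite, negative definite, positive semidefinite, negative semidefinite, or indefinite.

negative semidefinite

The associated matrix is A = [[-2, 2, -2], [2, -2, 2], [-2, 2, -2]].
Symmetric row and column elimination reduces A to a congruent diagonal form with pivots -2, 0, 0.
So there are 1 negative, 2 zero pivots.
Hence Q is negative semidefinite.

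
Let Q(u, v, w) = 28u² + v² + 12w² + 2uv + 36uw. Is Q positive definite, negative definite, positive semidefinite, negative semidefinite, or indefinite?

positive semidefinite

Write A = [[28, 1, 18], [1, 1, 0], [18, 0, 12]].
Symmetric row and column elimination reduces A to a congruent diagonal form with pivots 28, 27/28, 0.
So there are 2 positive, 1 zero pivots.
Hence Q is positive semidefinite.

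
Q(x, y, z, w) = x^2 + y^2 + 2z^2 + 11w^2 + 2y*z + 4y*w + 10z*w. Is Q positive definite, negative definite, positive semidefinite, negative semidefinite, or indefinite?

indefinite

Write A = [[1, 0, 0, 0], [0, 1, 1, 2], [0, 1, 2, 5], [0, 2, 5, 11]].
Symmetric row and column elimination reduces A to a congruent diagonal form with pivots 1, 1, 1, -2.
That gives 3 positive, 1 negative pivots.
Hence Q is indefinite.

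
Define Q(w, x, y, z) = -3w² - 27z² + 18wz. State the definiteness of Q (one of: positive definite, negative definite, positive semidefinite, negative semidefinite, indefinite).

negative semidefinite

The symmetric matrix is A = [[-3, 0, 0, 9], [0, 0, 0, 0], [0, 0, 0, 0], [9, 0, 0, -27]].
Applying the same elementary operations to the rows and columns of A produces a congruent diagonal matrix with entries -3, 0, 0, 0.
That gives 1 negative, 3 zero pivots.
Hence Q is negative semidefinite.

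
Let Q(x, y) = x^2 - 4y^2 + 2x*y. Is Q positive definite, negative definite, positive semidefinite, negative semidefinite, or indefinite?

indefinite

The symmetric matrix of Q is [[1, 1], [1, -4]].
For the 2×2 matrix [[1, 1], [1, -4]]: det = 1·-4 − (1)² = -5, trace = -3.
det < 0 so the eigenvalues have opposite signs; the form is indefinite.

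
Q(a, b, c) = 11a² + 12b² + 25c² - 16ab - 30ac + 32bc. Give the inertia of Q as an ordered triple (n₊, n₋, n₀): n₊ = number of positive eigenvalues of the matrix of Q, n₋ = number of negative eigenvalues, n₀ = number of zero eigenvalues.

(3, 0, 0)

The symmetric matrix is A = [[11, -8, -15], [-8, 12, 16], [-15, 16, 25]].
Congruent diagonalization of A (simultaneous row and column reduction) yields pivots 11, 68/11, 6/17.
So there are 3 positive pivots.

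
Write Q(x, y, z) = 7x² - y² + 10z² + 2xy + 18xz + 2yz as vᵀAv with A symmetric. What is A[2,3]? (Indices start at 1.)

The coefficient of y·z in Q is 2. For a symmetric A this equals A[2,3] + A[3,2] = 2·A[2,3].
So A[2,3] = 2/2 = 1.

1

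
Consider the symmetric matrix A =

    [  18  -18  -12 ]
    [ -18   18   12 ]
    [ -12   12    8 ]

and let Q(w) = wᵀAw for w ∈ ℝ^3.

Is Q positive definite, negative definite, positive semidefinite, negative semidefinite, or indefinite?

positive semidefinite

Congruent diagonalization of A (simultaneous row and column reduction) yields pivots 18, 0, 0.
Counting signs: 1 positive, 2 zero.
Hence Q is positive semidefinite.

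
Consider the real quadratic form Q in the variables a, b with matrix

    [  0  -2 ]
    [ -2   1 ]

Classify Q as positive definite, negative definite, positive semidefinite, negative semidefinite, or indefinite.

For the 2×2 matrix [[0, -2], [-2, 1]]: det = 0·1 − (-2)² = -4, trace = 1.
det < 0 so the eigenvalues have opposite signs; the form is indefinite.

indefinite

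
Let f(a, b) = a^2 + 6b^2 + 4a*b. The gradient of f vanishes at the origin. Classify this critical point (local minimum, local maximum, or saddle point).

local minimum

The Hessian at the origin is H = [[2, 4], [4, 12]].
det H = 2·12 − (4)² = 8 > 0 and H[1,1] = 2 > 0, so H is positive definite.
Therefore the origin is a local minimum.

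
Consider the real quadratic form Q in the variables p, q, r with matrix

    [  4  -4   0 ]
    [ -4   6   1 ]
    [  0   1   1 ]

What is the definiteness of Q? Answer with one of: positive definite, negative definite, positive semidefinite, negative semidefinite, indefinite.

Congruent diagonalization of A (simultaneous row and column reduction) yields pivots 4, 2, 1/2.
So there are 3 positive pivots.
Hence Q is positive definite.

positive definite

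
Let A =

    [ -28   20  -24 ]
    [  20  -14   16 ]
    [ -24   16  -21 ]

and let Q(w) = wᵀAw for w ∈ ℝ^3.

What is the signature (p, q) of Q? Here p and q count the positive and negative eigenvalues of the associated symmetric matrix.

(1, 2)

Applying the same elementary operations to the rows and columns of A produces a congruent diagonal matrix with entries -28, 2/7, -5.
So there are 1 positive, 2 negative pivots.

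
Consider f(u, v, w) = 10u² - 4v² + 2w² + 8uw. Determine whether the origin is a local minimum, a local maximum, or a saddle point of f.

saddle point

The Hessian at the origin is H = [[20, 0, 8], [0, -8, 0], [8, 0, 4]].
An LDLᵀ factorisation of H has diagonal entries 20, -8, 4/5.
That gives 2 positive, 1 negative pivots.
H is indefinite, so the origin is a saddle point.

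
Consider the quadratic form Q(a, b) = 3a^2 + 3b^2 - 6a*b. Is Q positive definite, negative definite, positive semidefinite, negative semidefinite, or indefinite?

The associated matrix is A = [[3, -3], [-3, 3]].
Applying the same elementary operations to the rows and columns of A produces a congruent diagonal matrix with entries 3, 0.
So there are 1 positive, 1 zero pivots.
Hence Q is positive semidefinite.

positive semidefinite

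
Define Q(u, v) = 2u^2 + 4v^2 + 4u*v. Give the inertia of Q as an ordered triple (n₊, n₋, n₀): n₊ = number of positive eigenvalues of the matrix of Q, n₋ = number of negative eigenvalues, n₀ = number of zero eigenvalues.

(2, 0, 0)

Write A = [[2, 2], [2, 4]].
Congruent diagonalization of A (simultaneous row and column reduction) yields pivots 2, 2.
Counting signs: 2 positive.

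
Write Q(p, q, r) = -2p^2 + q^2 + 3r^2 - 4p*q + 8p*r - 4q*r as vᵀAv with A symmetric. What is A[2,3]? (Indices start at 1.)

The coefficient of q·r in Q is -4. For a symmetric A this equals A[2,3] + A[3,2] = 2·A[2,3].
So A[2,3] = -4/2 = -2.

-2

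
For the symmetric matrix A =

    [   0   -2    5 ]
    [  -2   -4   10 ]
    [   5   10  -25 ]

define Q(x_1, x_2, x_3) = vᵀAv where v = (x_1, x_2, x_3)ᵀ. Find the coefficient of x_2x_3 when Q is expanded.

The coefficient of x_2x_3 is A[2,3] + A[3,2] = 2·10 = 20.

20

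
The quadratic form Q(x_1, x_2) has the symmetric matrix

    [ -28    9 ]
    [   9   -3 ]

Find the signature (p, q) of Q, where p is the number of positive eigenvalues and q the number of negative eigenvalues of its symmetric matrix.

(0, 2)

An LDLᵀ factorisation of A has diagonal entries -28, -3/28.
So there are 2 negative pivots.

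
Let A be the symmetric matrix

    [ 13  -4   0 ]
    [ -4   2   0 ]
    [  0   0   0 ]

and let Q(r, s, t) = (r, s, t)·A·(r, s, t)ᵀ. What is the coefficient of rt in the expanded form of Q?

The coefficient of rt is A[1,3] + A[3,1] = 2·0 = 0.

0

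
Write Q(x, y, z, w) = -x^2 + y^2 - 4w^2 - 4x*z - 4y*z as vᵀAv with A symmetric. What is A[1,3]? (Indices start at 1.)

The coefficient of x·z in Q is -4. For a symmetric A this equals A[1,3] + A[3,1] = 2·A[1,3].
So A[1,3] = -4/2 = -2.

-2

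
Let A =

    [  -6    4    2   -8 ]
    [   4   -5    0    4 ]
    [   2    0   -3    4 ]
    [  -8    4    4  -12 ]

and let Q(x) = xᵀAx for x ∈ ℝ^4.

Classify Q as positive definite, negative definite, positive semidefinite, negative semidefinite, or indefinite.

negative definite

Congruent diagonalization of A (simultaneous row and column reduction) yields pivots -6, -7/3, -11/7, -4/11.
So there are 4 negative pivots.
Hence Q is negative definite.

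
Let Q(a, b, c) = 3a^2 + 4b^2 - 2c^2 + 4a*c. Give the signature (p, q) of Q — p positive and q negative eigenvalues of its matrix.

(2, 1)

Write A = [[3, 0, 2], [0, 4, 0], [2, 0, -2]].
Row-reducing A symmetrically gives the diagonal entries 3, 4, -10/3.
That gives 2 positive, 1 negative pivots.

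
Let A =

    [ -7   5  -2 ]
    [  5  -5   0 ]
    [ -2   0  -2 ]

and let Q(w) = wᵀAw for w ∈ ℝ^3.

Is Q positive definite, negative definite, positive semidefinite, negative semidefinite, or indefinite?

Symmetric row and column elimination reduces A to a congruent diagonal form with pivots -7, -10/7, 0.
So there are 2 negative, 1 zero pivots.
Hence Q is negative semidefinite.

negative semidefinite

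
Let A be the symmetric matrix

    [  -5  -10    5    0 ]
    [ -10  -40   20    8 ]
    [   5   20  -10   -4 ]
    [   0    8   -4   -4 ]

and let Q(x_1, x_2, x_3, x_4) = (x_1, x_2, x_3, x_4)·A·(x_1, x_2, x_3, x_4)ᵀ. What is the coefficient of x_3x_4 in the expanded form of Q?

-8

The coefficient of x_3x_4 is A[3,4] + A[4,3] = 2·(-4) = -8.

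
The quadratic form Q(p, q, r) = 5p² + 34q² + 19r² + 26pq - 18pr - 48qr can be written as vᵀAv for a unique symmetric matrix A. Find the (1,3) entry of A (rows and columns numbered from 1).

-9

The coefficient of p·r in Q is -18. For a symmetric A this equals A[1,3] + A[3,1] = 2·A[1,3].
So A[1,3] = -18/2 = -9.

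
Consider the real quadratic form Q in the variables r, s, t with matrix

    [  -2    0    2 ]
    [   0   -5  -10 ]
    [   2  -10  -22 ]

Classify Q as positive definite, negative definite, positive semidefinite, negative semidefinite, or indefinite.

Congruent diagonalization of A (simultaneous row and column reduction) yields pivots -2, -5, 0.
That gives 2 negative, 1 zero pivots.
Hence Q is negative semidefinite.

negative semidefinite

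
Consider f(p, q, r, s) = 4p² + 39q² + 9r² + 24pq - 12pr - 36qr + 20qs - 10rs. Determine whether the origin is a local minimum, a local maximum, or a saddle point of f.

saddle point

The Hessian at the origin is H = [[8, 24, -12, 0], [24, 78, -36, 20], [-12, -36, 18, -10], [0, 20, -10, 0]].
H is indefinite, so the origin is a saddle point.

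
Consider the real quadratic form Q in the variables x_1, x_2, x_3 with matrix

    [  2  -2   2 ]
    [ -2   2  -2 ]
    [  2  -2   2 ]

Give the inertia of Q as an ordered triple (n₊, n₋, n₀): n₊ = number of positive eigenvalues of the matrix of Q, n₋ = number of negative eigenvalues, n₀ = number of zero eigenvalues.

Row-reducing A symmetrically gives the diagonal entries 2, 0, 0.
Counting signs: 1 positive, 2 zero.

(1, 0, 2)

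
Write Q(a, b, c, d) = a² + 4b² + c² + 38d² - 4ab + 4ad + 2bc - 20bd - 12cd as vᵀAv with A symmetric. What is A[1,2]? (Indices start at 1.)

-2

The coefficient of a·b in Q is -4. For a symmetric A this equals A[1,2] + A[2,1] = 2·A[1,2].
So A[1,2] = -4/2 = -2.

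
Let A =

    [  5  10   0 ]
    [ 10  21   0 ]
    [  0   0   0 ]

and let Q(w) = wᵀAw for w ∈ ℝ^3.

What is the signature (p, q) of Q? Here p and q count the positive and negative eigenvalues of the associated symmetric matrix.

(2, 0)

Row-reducing A symmetrically gives the diagonal entries 5, 1, 0.
Counting signs: 2 positive, 1 zero.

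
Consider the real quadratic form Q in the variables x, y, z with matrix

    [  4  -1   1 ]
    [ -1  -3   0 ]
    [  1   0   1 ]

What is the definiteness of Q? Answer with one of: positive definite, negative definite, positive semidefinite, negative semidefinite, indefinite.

indefinite

An LDLᵀ factorisation of A has diagonal entries 4, -13/4, 10/13.
Counting signs: 2 positive, 1 negative.
Hence Q is indefinite.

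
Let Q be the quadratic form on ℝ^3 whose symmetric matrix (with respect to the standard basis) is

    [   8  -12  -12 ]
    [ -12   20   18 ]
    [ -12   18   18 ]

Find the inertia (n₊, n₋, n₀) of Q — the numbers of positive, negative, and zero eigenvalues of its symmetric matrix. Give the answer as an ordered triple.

Row-reducing A symmetrically gives the diagonal entries 8, 2, 0.
Counting signs: 2 positive, 1 zero.

(2, 0, 1)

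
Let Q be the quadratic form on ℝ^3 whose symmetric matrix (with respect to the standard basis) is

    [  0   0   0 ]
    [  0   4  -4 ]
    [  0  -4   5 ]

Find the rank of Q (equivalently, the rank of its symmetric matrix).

2

Symmetric row and column elimination reduces A to a congruent diagonal form with pivots 0, 4, 1.
Counting signs: 2 positive, 1 zero.
The rank is the number of nonzero pivots: 2.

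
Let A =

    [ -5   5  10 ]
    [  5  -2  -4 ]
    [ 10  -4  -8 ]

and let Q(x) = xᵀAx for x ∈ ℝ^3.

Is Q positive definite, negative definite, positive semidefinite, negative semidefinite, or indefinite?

indefinite

Applying the same elementary operations to the rows and columns of A produces a congruent diagonal matrix with entries -5, 3, 0.
Counting signs: 1 positive, 1 negative, 1 zero.
Hence Q is indefinite.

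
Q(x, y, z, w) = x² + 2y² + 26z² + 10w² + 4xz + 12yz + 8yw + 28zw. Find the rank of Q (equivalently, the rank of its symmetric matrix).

4

Write A = [[1, 0, 2, 0], [0, 2, 6, 4], [2, 6, 26, 14], [0, 4, 14, 10]].
Applying the same elementary operations to the rows and columns of A produces a congruent diagonal matrix with entries 1, 2, 4, 1.
So there are 4 positive pivots.
The rank is the number of nonzero pivots: 4.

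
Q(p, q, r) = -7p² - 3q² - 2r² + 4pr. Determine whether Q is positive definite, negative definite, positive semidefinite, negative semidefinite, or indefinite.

negative definite

The symmetric matrix is A = [[-7, 0, 2], [0, -3, 0], [2, 0, -2]].
Symmetric row and column elimination reduces A to a congruent diagonal form with pivots -7, -3, -10/7.
Counting signs: 3 negative.
Hence Q is negative definite.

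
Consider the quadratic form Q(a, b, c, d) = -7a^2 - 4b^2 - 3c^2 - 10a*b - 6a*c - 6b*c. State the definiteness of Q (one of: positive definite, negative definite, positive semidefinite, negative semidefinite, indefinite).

The associated matrix is A = [[-7, -5, -3, 0], [-5, -4, -3, 0], [-3, -3, -3, 0], [0, 0, 0, 0]].
Congruent diagonalization of A (simultaneous row and column reduction) yields pivots -7, -3/7, 0, 0.
Counting signs: 2 negative, 2 zero.
Hence Q is negative semidefinite.

negative semidefinite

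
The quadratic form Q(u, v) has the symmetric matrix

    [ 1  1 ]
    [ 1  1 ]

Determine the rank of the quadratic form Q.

1

Row-reducing A symmetrically gives the diagonal entries 1, 0.
So there are 1 positive, 1 zero pivots.
The rank is the number of nonzero pivots: 1.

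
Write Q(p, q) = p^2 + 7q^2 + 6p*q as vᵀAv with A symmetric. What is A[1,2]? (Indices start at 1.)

3

The coefficient of p·q in Q is 6. For a symmetric A this equals A[1,2] + A[2,1] = 2·A[1,2].
So A[1,2] = 6/2 = 3.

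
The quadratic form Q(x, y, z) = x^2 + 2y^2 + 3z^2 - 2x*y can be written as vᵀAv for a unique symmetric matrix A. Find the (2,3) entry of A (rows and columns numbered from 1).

0

The coefficient of y·z in Q is 0. For a symmetric A this equals A[2,3] + A[3,2] = 2·A[2,3].
So A[2,3] = 0/2 = 0.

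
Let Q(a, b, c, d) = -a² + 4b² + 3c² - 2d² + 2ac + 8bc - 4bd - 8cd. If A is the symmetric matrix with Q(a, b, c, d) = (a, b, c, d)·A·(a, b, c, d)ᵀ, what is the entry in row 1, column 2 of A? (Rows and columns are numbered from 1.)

The coefficient of a·b in Q is 0. For a symmetric A this equals A[1,2] + A[2,1] = 2·A[1,2].
So A[1,2] = 0/2 = 0.

0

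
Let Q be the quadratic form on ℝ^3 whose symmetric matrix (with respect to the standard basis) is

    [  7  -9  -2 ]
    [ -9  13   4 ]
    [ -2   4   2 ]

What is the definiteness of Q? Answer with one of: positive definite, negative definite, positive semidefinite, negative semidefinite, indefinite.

positive semidefinite

Row-reducing A symmetrically gives the diagonal entries 7, 10/7, 0.
Counting signs: 2 positive, 1 zero.
Hence Q is positive semidefinite.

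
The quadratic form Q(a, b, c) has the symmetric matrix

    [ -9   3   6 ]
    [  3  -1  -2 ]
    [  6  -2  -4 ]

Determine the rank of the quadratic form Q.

1

Row-reducing A symmetrically gives the diagonal entries -9, 0, 0.
Counting signs: 1 negative, 2 zero.
The rank is the number of nonzero pivots: 1.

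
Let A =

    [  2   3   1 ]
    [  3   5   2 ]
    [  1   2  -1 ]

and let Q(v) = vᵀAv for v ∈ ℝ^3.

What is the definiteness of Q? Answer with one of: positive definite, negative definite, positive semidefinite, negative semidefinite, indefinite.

An LDLᵀ factorisation of A has diagonal entries 2, 1/2, -2.
Counting signs: 2 positive, 1 negative.
Hence Q is indefinite.

indefinite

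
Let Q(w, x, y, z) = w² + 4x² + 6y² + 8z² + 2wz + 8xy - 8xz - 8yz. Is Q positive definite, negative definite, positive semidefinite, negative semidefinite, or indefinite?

The symmetric matrix of Q is A = [[1, 0, 0, 1], [0, 4, 4, -4], [0, 4, 6, -4], [1, -4, -4, 8]].
Leading principal minors: Δ_1 = 1, Δ_2 = 4, Δ_3 = 8, Δ_4 = 24.
All leading principal minors are positive, so by Sylvester's criterion Q is positive definite.

positive definite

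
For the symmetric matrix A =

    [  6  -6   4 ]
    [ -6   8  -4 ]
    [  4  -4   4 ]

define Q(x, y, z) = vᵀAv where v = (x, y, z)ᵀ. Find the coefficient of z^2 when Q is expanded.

The coefficient of z^2 is the diagonal entry A[3,3] = 4.

4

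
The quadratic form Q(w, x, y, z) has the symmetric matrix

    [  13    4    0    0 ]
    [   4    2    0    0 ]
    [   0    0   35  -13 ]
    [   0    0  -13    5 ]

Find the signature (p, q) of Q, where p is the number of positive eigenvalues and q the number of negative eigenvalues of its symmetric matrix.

(4, 0)

Applying the same elementary operations to the rows and columns of A produces a congruent diagonal matrix with entries 13, 10/13, 35, 6/35.
That gives 4 positive pivots.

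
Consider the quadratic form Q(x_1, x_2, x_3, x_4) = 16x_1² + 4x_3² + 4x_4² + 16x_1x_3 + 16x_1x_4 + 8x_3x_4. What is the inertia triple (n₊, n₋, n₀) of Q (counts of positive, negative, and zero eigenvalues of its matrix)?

(1, 0, 3)

The associated matrix is A = [[16, 0, 8, 8], [0, 0, 0, 0], [8, 0, 4, 4], [8, 0, 4, 4]].
Congruent diagonalization of A (simultaneous row and column reduction) yields pivots 16, 0, 0, 0.
Counting signs: 1 positive, 3 zero.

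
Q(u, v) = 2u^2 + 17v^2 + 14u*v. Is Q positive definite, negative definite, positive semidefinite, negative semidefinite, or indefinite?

The symmetric matrix of Q is [[2, 7], [7, 17]].
For the 2×2 matrix [[2, 7], [7, 17]]: det = 2·17 − (7)² = -15, trace = 19.
det < 0 so the eigenvalues have opposite signs; the form is indefinite.

indefinite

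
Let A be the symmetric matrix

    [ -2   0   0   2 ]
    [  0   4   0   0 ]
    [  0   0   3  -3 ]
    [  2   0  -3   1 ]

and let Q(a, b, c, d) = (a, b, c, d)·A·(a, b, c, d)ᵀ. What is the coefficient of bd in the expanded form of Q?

The coefficient of bd is A[2,4] + A[4,2] = 2·0 = 0.

0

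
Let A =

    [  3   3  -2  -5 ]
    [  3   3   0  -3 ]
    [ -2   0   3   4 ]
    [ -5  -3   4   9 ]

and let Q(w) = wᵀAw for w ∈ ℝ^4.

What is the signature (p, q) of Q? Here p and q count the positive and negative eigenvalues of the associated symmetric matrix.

By Sylvester's law of inertia any congruent diagonalization of A has 3 positive, 1 negative and 0 zero entries.

(3, 1)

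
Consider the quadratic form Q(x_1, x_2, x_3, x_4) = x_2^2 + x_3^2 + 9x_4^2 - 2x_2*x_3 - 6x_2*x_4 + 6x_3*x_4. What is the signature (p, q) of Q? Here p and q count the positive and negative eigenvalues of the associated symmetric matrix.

(1, 0)

Write A = [[0, 0, 0, 0], [0, 1, -1, -3], [0, -1, 1, 3], [0, -3, 3, 9]].
Row-reducing A symmetrically gives the diagonal entries 0, 1, 0, 0.
Counting signs: 1 positive, 3 zero.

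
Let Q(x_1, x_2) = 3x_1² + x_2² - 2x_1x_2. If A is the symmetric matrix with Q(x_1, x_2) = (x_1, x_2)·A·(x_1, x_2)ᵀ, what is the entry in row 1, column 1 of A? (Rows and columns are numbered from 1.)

3

The coefficient of x_1² in Q is 3, and that is exactly A[1,1].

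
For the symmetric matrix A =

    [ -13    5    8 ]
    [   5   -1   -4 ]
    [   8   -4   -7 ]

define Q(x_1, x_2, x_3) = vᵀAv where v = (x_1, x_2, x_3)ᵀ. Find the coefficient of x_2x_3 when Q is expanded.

The coefficient of x_2x_3 is A[2,3] + A[3,2] = 2·(-4) = -8.

-8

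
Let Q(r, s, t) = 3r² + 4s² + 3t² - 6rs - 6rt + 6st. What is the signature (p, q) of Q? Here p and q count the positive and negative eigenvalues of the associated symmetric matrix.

(2, 0)

The symmetric matrix is A = [[3, -3, -3], [-3, 4, 3], [-3, 3, 3]].
Row-reducing A symmetrically gives the diagonal entries 3, 1, 0.
So there are 2 positive, 1 zero pivots.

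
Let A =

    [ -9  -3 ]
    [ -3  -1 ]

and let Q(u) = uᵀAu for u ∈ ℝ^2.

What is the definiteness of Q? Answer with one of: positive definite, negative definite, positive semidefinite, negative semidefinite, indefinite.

Congruent diagonalization of A (simultaneous row and column reduction) yields pivots -9, 0.
That gives 1 negative, 1 zero pivots.
Hence Q is negative semidefinite.

negative semidefinite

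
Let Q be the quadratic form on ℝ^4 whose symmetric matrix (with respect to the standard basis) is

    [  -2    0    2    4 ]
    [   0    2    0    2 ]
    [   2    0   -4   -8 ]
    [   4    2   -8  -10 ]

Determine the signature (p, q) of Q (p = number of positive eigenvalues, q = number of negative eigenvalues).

Symmetric row and column elimination reduces A to a congruent diagonal form with pivots -2, 2, -2, 4.
That gives 2 positive, 2 negative pivots.

(2, 2)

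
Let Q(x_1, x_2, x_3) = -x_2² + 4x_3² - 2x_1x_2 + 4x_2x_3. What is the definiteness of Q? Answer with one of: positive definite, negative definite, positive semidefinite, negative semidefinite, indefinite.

The symmetric matrix is A = [[0, -1, 0], [-1, -1, 2], [0, 2, 4]].
A is congruent to a diagonal matrix with 2 positive, 1 negative and 0 zero entries, so Q is indefinite.

indefinite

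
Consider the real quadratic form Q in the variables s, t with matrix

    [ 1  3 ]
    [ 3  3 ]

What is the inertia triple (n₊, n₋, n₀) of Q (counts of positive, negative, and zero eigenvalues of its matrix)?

(1, 1, 0)

An LDLᵀ factorisation of A has diagonal entries 1, -6.
So there are 1 positive, 1 negative pivots.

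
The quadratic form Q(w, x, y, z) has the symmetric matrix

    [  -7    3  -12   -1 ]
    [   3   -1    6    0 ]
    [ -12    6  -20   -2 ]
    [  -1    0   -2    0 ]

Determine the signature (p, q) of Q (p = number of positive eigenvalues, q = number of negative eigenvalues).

Symmetric row and column elimination reduces A to a congruent diagonal form with pivots -7, 2/7, -2, 0.
So there are 1 positive, 2 negative, 1 zero pivots.

(1, 2)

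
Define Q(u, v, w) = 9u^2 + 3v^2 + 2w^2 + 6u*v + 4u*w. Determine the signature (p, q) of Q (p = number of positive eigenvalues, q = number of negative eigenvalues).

Write A = [[9, 3, 2], [3, 3, 0], [2, 0, 2]].
Symmetric row and column elimination reduces A to a congruent diagonal form with pivots 9, 2, 4/3.
That gives 3 positive pivots.

(3, 0)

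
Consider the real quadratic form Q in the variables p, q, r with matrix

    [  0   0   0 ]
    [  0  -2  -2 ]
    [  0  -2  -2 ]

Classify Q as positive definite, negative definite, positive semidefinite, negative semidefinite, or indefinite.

Applying the same elementary operations to the rows and columns of A produces a congruent diagonal matrix with entries 0, -2, 0.
So there are 1 negative, 2 zero pivots.
Hence Q is negative semidefinite.

negative semidefinite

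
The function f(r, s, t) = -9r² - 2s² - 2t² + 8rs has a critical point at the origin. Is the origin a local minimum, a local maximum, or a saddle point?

local maximum

The Hessian at the origin is H = [[-18, 8, 0], [8, -4, 0], [0, 0, -4]].
Symmetric row and column elimination reduces H to a congruent diagonal form with pivots -18, -4/9, -4.
That gives 3 negative pivots.
H is negative definite, so the origin is a strict local maximum.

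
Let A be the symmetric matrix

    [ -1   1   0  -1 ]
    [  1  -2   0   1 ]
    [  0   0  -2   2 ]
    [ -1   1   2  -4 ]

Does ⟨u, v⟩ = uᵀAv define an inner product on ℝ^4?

Leading principal minors: Δ_1 = -1, Δ_2 = 1, Δ_3 = -2, Δ_4 = 2.
The signs alternate starting with Δ_1 < 0, so by Sylvester's criterion Q is negative definite.
⟨·,·⟩ is an inner product exactly when A is positive definite.

no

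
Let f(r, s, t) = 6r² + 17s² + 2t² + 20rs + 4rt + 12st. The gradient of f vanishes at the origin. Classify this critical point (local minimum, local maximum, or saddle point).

The Hessian at the origin is H = [[12, 20, 4], [20, 34, 12], [4, 12, 4]].
An LDLᵀ factorisation of H has diagonal entries 12, 2/3, -40.
Counting signs: 2 positive, 1 negative.
H is indefinite, so the origin is a saddle point.

saddle point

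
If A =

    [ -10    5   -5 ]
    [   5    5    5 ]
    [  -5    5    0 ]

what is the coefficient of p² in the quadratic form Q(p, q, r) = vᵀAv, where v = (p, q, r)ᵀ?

-10

The coefficient of p² is the diagonal entry A[1,1] = -10.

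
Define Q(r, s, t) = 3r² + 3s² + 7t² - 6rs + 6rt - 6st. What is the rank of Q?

2

The symmetric matrix is A = [[3, -3, 3], [-3, 3, -3], [3, -3, 7]].
Congruent diagonalization of A (simultaneous row and column reduction) yields pivots 3, 0, 4.
Counting signs: 2 positive, 1 zero.
The rank is the number of nonzero pivots: 2.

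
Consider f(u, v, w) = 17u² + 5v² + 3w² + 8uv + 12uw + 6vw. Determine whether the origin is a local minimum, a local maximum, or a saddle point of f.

The Hessian at the origin is H = [[34, 8, 12], [8, 10, 6], [12, 6, 6]].
Applying the same elementary operations to the rows and columns of H produces a congruent diagonal matrix with entries 34, 138/17, 12/23.
So there are 3 positive pivots.
H is positive definite, so the origin is a strict local minimum.

local minimum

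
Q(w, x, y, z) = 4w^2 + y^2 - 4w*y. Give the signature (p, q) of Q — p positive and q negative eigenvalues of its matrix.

(1, 0)

The associated matrix is A = [[4, 0, -2, 0], [0, 0, 0, 0], [-2, 0, 1, 0], [0, 0, 0, 0]].
Symmetric row and column elimination reduces A to a congruent diagonal form with pivots 4, 0, 0, 0.
That gives 1 positive, 3 zero pivots.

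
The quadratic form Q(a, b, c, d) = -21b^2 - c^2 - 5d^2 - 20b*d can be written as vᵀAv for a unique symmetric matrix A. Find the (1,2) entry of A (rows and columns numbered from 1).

0

The coefficient of a·b in Q is 0. For a symmetric A this equals A[1,2] + A[2,1] = 2·A[1,2].
So A[1,2] = 0/2 = 0.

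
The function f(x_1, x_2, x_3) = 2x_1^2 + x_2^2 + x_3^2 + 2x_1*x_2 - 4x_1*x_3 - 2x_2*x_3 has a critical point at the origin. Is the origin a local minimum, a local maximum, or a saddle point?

saddle point

The Hessian at the origin is H = [[4, 2, -4], [2, 2, -2], [-4, -2, 2]].
Symmetric row and column elimination reduces H to a congruent diagonal form with pivots 4, 1, -2.
So there are 2 positive, 1 negative pivots.
H is indefinite, so the origin is a saddle point.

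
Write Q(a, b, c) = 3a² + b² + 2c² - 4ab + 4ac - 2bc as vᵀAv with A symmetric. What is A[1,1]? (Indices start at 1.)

The coefficient of a² in Q is 3, and that is exactly A[1,1].

3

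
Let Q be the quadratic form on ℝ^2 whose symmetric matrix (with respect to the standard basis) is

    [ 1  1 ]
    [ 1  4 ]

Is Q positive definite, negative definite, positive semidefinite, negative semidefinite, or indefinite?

positive definite

Row-reducing A symmetrically gives the diagonal entries 1, 3.
Counting signs: 2 positive.
Hence Q is positive definite.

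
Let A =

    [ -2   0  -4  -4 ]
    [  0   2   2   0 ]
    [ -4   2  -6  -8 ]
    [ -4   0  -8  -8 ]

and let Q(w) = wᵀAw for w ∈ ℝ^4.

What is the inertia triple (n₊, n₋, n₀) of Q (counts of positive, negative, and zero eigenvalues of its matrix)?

(1, 1, 2)

Applying the same elementary operations to the rows and columns of A produces a congruent diagonal matrix with entries -2, 2, 0, 0.
Counting signs: 1 positive, 1 negative, 2 zero.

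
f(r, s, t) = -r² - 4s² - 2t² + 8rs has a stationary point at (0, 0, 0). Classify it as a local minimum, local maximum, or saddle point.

saddle point

The Hessian at the origin is H = [[-2, 8, 0], [8, -8, 0], [0, 0, -4]].
Row-reducing H symmetrically gives the diagonal entries -2, 24, -4.
That gives 1 positive, 2 negative pivots.
H is indefinite, so the origin is a saddle point.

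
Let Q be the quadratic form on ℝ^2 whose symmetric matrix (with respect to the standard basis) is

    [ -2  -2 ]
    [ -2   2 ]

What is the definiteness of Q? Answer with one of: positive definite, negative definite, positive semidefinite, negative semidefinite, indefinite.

For the 2×2 matrix [[-2, -2], [-2, 2]]: det = -2·2 − (-2)² = -8, trace = 0.
det < 0 so the eigenvalues have opposite signs; the form is indefinite.

indefinite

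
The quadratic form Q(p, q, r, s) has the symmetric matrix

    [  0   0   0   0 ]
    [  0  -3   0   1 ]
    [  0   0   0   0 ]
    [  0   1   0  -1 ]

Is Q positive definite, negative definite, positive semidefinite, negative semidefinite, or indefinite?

Row-reducing A symmetrically gives the diagonal entries 0, -3, 0, -2/3.
That gives 2 negative, 2 zero pivots.
Hence Q is negative semidefinite.

negative semidefinite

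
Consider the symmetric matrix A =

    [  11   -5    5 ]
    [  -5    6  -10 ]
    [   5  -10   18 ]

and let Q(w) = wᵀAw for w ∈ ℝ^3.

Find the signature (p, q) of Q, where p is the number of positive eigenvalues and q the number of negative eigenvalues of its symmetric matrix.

Applying the same elementary operations to the rows and columns of A produces a congruent diagonal matrix with entries 11, 41/11, -12/41.
Counting signs: 2 positive, 1 negative.

(2, 1)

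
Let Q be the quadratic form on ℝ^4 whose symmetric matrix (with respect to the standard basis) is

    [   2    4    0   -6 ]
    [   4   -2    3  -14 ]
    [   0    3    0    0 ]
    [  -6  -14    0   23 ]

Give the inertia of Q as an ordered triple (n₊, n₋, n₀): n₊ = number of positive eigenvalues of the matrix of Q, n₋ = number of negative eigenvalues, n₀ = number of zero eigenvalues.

(3, 1, 0)

Row-reducing A symmetrically gives the diagonal entries 2, -10, 9/10, 5.
That gives 3 positive, 1 negative pivots.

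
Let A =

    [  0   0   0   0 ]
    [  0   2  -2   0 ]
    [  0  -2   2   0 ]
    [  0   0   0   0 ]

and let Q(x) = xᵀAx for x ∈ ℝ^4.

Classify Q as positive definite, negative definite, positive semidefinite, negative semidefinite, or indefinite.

positive semidefinite

Symmetric row and column elimination reduces A to a congruent diagonal form with pivots 0, 2, 0, 0.
Counting signs: 1 positive, 3 zero.
Hence Q is positive semidefinite.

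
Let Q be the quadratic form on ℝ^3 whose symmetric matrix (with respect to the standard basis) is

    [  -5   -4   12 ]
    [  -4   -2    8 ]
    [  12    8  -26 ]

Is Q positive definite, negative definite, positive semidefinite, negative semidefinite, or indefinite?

indefinite

An LDLᵀ factorisation of A has diagonal entries -5, 6/5, 2/3.
So there are 2 positive, 1 negative pivots.
Hence Q is indefinite.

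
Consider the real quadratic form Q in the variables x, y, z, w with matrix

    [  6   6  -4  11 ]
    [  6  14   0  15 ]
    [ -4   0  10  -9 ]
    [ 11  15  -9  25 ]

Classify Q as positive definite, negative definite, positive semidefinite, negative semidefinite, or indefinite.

An LDLᵀ factorisation of A has diagonal entries 6, 8, 16/3, 5/16.
Counting signs: 4 positive.
Hence Q is positive definite.

positive definite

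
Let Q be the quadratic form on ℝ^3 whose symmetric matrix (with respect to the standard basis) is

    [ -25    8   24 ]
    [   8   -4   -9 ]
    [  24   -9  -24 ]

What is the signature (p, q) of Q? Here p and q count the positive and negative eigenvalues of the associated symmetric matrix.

(1, 2)

Congruent diagonalization of A (simultaneous row and column reduction) yields pivots -25, -36/25, 1/4.
So there are 1 positive, 2 negative pivots.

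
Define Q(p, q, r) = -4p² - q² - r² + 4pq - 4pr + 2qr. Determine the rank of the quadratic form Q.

The symmetric matrix is A = [[-4, 2, -2], [2, -1, 1], [-2, 1, -1]].
Congruent diagonalization of A (simultaneous row and column reduction) yields pivots -4, 0, 0.
That gives 1 negative, 2 zero pivots.
The rank is the number of nonzero pivots: 1.

1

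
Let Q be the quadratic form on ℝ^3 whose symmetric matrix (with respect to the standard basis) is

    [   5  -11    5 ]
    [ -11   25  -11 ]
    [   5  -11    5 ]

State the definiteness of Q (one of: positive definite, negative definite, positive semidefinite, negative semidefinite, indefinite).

Symmetric row and column elimination reduces A to a congruent diagonal form with pivots 5, 4/5, 0.
That gives 2 positive, 1 zero pivots.
Hence Q is positive semidefinite.

positive semidefinite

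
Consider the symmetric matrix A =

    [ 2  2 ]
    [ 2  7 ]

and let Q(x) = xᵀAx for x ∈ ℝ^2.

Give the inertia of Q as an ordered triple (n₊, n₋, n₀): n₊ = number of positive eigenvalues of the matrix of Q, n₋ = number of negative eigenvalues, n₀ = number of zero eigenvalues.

(2, 0, 0)

Applying the same elementary operations to the rows and columns of A produces a congruent diagonal matrix with entries 2, 5.
Counting signs: 2 positive.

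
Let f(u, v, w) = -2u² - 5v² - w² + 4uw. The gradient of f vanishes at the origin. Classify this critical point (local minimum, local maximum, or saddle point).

The Hessian at the origin is H = [[-4, 0, 4], [0, -10, 0], [4, 0, -2]].
Symmetric row and column elimination reduces H to a congruent diagonal form with pivots -4, -10, 2.
That gives 1 positive, 2 negative pivots.
H is indefinite, so the origin is a saddle point.

saddle point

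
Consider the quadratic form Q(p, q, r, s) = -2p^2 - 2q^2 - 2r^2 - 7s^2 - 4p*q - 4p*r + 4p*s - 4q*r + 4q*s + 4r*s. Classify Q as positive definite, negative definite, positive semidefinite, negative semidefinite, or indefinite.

negative semidefinite

Write A = [[-2, -2, -2, 2], [-2, -2, -2, 2], [-2, -2, -2, 2], [2, 2, 2, -7]].
Symmetric row and column elimination reduces A to a congruent diagonal form with pivots -2, 0, 0, -5.
Counting signs: 2 negative, 2 zero.
Hence Q is negative semidefinite.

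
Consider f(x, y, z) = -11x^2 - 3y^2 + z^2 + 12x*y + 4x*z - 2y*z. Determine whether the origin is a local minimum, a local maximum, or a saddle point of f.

The Hessian at the origin is H = [[-22, 12, 4], [12, -6, -2], [4, -2, 2]].
Applying the same elementary operations to the rows and columns of H produces a congruent diagonal matrix with entries -22, 6/11, 8/3.
Counting signs: 2 positive, 1 negative.
H is indefinite, so the origin is a saddle point.

saddle point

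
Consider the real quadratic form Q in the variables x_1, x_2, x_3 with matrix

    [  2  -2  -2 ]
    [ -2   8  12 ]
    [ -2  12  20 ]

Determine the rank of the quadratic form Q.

Row-reducing A symmetrically gives the diagonal entries 2, 6, 4/3.
So there are 3 positive pivots.
The rank is the number of nonzero pivots: 3.

3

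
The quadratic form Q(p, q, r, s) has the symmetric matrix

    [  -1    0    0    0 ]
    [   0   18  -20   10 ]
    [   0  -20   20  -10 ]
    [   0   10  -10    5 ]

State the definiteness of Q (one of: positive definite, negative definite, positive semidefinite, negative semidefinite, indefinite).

indefinite

Congruent diagonalization of A (simultaneous row and column reduction) yields pivots -1, 18, -20/9, 0.
So there are 1 positive, 2 negative, 1 zero pivots.
Hence Q is indefinite.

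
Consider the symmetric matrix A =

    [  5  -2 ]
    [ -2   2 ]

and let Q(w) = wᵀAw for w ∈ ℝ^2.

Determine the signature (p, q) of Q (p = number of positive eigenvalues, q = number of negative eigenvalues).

An LDLᵀ factorisation of A has diagonal entries 5, 6/5.
Counting signs: 2 positive.

(2, 0)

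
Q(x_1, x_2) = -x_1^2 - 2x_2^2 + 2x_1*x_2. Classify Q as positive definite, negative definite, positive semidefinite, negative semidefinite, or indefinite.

negative definite

The associated matrix is A = [[-1, 1], [1, -2]].
Applying the same elementary operations to the rows and columns of A produces a congruent diagonal matrix with entries -1, -1.
That gives 2 negative pivots.
Hence Q is negative definite.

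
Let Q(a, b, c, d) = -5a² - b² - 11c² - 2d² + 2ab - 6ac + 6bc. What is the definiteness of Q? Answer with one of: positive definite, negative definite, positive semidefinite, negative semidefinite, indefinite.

negative definite

The symmetric matrix is A = [[-5, 1, -3, 0], [1, -1, 3, 0], [-3, 3, -11, 0], [0, 0, 0, -2]].
Row-reducing A symmetrically gives the diagonal entries -5, -4/5, -2, -2.
So there are 4 negative pivots.
Hence Q is negative definite.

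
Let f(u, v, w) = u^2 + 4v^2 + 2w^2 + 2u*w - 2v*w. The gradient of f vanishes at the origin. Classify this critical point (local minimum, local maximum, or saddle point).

local minimum

The Hessian at the origin is H = [[2, 0, 2], [0, 8, -2], [2, -2, 4]].
Applying the same elementary operations to the rows and columns of H produces a congruent diagonal matrix with entries 2, 8, 3/2.
Counting signs: 3 positive.
H is positive definite, so the origin is a strict local minimum.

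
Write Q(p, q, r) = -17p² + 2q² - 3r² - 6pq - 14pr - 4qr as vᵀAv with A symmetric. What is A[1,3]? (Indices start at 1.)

The coefficient of p·r in Q is -14. For a symmetric A this equals A[1,3] + A[3,1] = 2·A[1,3].
So A[1,3] = -14/2 = -7.

-7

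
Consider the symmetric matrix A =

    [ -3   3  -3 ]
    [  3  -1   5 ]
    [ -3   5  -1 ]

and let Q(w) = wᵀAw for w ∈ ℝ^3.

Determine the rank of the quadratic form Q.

2

Row-reducing A symmetrically gives the diagonal entries -3, 2, 0.
That gives 1 positive, 1 negative, 1 zero pivots.
The rank is the number of nonzero pivots: 2.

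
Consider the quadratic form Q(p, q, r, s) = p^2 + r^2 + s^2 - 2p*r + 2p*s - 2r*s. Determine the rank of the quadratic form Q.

The associated matrix is A = [[1, 0, -1, 1], [0, 0, 0, 0], [-1, 0, 1, -1], [1, 0, -1, 1]].
Applying the same elementary operations to the rows and columns of A produces a congruent diagonal matrix with entries 1, 0, 0, 0.
That gives 1 positive, 3 zero pivots.
The rank is the number of nonzero pivots: 1.

1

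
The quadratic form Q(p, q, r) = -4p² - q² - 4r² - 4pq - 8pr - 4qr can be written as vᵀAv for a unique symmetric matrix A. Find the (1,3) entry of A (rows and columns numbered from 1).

The coefficient of p·r in Q is -8. For a symmetric A this equals A[1,3] + A[3,1] = 2·A[1,3].
So A[1,3] = -8/2 = -4.

-4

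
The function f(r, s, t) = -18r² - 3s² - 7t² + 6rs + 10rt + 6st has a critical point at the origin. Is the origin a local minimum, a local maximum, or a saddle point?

saddle point

The Hessian at the origin is H = [[-36, 6, 10], [6, -6, 6], [10, 6, -14]].
Row-reducing H symmetrically gives the diagonal entries -36, -5, 8/15.
That gives 1 positive, 2 negative pivots.
H is indefinite, so the origin is a saddle point.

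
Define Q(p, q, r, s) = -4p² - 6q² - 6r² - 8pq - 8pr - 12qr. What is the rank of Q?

2

The associated matrix is A = [[-4, -4, -4, 0], [-4, -6, -6, 0], [-4, -6, -6, 0], [0, 0, 0, 0]].
Symmetric row and column elimination reduces A to a congruent diagonal form with pivots -4, -2, 0, 0.
That gives 2 negative, 2 zero pivots.
The rank is the number of nonzero pivots: 2.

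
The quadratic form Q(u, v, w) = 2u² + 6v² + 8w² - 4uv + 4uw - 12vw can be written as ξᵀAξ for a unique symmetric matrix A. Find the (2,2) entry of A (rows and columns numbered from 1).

The coefficient of v² in Q is 6, and that is exactly A[2,2].

6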